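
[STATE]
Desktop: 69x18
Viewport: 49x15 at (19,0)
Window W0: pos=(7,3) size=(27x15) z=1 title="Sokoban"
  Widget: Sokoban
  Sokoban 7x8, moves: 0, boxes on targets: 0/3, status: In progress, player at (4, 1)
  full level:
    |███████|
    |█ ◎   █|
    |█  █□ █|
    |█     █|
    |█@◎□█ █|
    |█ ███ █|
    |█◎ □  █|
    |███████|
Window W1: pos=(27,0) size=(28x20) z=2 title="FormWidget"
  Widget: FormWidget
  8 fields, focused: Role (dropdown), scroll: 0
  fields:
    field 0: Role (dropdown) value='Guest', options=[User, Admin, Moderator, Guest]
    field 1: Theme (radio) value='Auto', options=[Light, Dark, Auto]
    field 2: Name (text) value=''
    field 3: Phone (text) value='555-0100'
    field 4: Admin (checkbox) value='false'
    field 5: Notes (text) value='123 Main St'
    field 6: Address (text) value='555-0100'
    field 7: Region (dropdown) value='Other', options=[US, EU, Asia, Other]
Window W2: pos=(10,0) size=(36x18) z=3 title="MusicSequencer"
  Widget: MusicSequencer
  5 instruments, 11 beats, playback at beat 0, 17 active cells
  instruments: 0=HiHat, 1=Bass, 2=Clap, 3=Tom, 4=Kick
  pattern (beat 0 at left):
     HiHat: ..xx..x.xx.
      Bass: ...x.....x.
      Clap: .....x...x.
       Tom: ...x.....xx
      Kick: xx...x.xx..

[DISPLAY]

━━━━━━━━━━━━━━━━━━━━━━━━━━┓━━━━━━━━┓             
quencer                   ┃        ┃             
──────────────────────────┨────────┨             
234567890                 ┃st    ▼]┃             
██··█·██·                 ┃Light  (┃             
·█·····█·                 ┃       ]┃             
···█···█·                 ┃-0100  ]┃             
·█·····██                 ┃        ┃             
···█·██··                 ┃ Main S]┃             
                          ┃-0100  ]┃             
                          ┃er    ▼]┃             
                          ┃        ┃             
                          ┃        ┃             
                          ┃        ┃             
                          ┃        ┃             


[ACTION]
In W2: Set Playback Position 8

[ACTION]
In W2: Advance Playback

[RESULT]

━━━━━━━━━━━━━━━━━━━━━━━━━━┓━━━━━━━━┓             
quencer                   ┃        ┃             
──────────────────────────┨────────┨             
2345678▼0                 ┃st    ▼]┃             
██··█·██·                 ┃Light  (┃             
·█·····█·                 ┃       ]┃             
···█···█·                 ┃-0100  ]┃             
·█·····██                 ┃        ┃             
···█·██··                 ┃ Main S]┃             
                          ┃-0100  ]┃             
                          ┃er    ▼]┃             
                          ┃        ┃             
                          ┃        ┃             
                          ┃        ┃             
                          ┃        ┃             


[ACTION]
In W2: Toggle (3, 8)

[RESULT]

━━━━━━━━━━━━━━━━━━━━━━━━━━┓━━━━━━━━┓             
quencer                   ┃        ┃             
──────────────────────────┨────────┨             
2345678▼0                 ┃st    ▼]┃             
██··█·██·                 ┃Light  (┃             
·█·····█·                 ┃       ]┃             
···█···█·                 ┃-0100  ]┃             
·█····███                 ┃        ┃             
···█·██··                 ┃ Main S]┃             
                          ┃-0100  ]┃             
                          ┃er    ▼]┃             
                          ┃        ┃             
                          ┃        ┃             
                          ┃        ┃             
                          ┃        ┃             


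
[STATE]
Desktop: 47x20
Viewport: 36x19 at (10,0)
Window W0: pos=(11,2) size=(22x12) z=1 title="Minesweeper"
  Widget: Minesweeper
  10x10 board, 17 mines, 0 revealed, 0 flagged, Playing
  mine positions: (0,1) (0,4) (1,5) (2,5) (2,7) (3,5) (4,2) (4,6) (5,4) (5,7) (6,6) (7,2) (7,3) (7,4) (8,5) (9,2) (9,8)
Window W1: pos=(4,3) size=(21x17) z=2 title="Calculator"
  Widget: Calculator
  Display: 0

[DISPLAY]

                                    
                                    
 ┏━━━━━━━━━━━━━━━━━━━━┓             
━━━━━━━━━━━━━━┓       ┃             
ulator        ┃───────┨             
──────────────┨       ┃             
             0┃       ┃             
───┬───┬───┐  ┃       ┃             
 8 │ 9 │ ÷ │  ┃       ┃             
───┼───┼───┤  ┃       ┃             
 5 │ 6 │ × │  ┃       ┃             
───┼───┼───┤  ┃       ┃             
 2 │ 3 │ - │  ┃       ┃             
───┼───┼───┤  ┃━━━━━━━┛             
 . │ = │ + │  ┃                     
───┼───┼───┤  ┃                     
 MC│ MR│ M+│  ┃                     
───┴───┴───┘  ┃                     
              ┃                     


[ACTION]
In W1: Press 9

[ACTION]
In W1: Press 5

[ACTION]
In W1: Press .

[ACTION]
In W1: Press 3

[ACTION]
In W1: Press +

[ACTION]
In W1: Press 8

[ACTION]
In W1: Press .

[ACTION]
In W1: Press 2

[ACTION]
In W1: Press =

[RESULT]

                                    
                                    
 ┏━━━━━━━━━━━━━━━━━━━━┓             
━━━━━━━━━━━━━━┓       ┃             
ulator        ┃───────┨             
──────────────┨       ┃             
         103.5┃       ┃             
───┬───┬───┐  ┃       ┃             
 8 │ 9 │ ÷ │  ┃       ┃             
───┼───┼───┤  ┃       ┃             
 5 │ 6 │ × │  ┃       ┃             
───┼───┼───┤  ┃       ┃             
 2 │ 3 │ - │  ┃       ┃             
───┼───┼───┤  ┃━━━━━━━┛             
 . │ = │ + │  ┃                     
───┼───┼───┤  ┃                     
 MC│ MR│ M+│  ┃                     
───┴───┴───┘  ┃                     
              ┃                     


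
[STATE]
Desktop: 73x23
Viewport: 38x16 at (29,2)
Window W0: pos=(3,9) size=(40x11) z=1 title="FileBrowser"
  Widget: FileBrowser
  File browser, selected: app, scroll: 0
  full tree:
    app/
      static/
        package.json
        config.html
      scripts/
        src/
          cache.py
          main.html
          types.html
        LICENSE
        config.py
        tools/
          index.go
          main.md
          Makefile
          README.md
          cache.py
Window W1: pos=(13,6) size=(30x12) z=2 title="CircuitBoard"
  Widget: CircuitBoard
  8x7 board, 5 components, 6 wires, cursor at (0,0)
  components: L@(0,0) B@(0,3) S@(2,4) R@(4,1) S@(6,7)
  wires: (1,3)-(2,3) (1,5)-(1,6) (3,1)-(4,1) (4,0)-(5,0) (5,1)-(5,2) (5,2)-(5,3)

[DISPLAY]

                                      
                                      
                                      
                                      
━━━━━━━━━━━━━┓                        
             ┃                        
─────────────┨                        
6 7          ┃                        
 B           ┃                        
             ┃                        
 ·       · ─ ┃                        
 │           ┃                        
 ·   S       ┃                        
             ┃                        
             ┃                        
━━━━━━━━━━━━━┛                        


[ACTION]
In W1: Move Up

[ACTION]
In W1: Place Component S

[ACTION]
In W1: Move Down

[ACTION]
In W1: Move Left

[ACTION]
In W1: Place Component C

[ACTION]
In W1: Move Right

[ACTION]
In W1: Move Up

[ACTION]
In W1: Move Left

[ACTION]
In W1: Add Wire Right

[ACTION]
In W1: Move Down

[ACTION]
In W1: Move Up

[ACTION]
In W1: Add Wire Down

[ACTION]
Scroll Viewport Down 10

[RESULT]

             ┃                        
─────────────┨                        
6 7          ┃                        
 B           ┃                        
             ┃                        
 ·       · ─ ┃                        
 │           ┃                        
 ·   S       ┃                        
             ┃                        
             ┃                        
━━━━━━━━━━━━━┛                        
             ┃                        
━━━━━━━━━━━━━┛                        
                                      
                                      
                                      


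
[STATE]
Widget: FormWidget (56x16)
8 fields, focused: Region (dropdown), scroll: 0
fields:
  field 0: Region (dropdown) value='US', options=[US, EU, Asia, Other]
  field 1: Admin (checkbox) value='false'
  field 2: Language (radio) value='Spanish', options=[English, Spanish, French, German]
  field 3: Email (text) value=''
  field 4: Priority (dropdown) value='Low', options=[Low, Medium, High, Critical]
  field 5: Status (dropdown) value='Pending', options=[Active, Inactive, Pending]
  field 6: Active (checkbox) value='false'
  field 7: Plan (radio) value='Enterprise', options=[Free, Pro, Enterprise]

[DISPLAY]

> Region:     [US                                     ▼]
  Admin:      [ ]                                       
  Language:   ( ) English  (●) Spanish  ( ) French  ( ) 
  Email:      [                                        ]
  Priority:   [Low                                    ▼]
  Status:     [Pending                                ▼]
  Active:     [ ]                                       
  Plan:       ( ) Free  ( ) Pro  (●) Enterprise         
                                                        
                                                        
                                                        
                                                        
                                                        
                                                        
                                                        
                                                        


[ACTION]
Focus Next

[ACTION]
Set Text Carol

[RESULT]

  Region:     [US                                     ▼]
> Admin:      [ ]                                       
  Language:   ( ) English  (●) Spanish  ( ) French  ( ) 
  Email:      [                                        ]
  Priority:   [Low                                    ▼]
  Status:     [Pending                                ▼]
  Active:     [ ]                                       
  Plan:       ( ) Free  ( ) Pro  (●) Enterprise         
                                                        
                                                        
                                                        
                                                        
                                                        
                                                        
                                                        
                                                        


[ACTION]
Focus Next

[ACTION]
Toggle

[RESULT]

  Region:     [US                                     ▼]
  Admin:      [ ]                                       
> Language:   ( ) English  (●) Spanish  ( ) French  ( ) 
  Email:      [                                        ]
  Priority:   [Low                                    ▼]
  Status:     [Pending                                ▼]
  Active:     [ ]                                       
  Plan:       ( ) Free  ( ) Pro  (●) Enterprise         
                                                        
                                                        
                                                        
                                                        
                                                        
                                                        
                                                        
                                                        


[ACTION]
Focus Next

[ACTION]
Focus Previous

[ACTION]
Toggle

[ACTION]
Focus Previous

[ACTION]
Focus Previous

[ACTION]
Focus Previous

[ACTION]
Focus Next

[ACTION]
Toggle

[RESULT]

> Region:     [US                                     ▼]
  Admin:      [ ]                                       
  Language:   ( ) English  (●) Spanish  ( ) French  ( ) 
  Email:      [                                        ]
  Priority:   [Low                                    ▼]
  Status:     [Pending                                ▼]
  Active:     [ ]                                       
  Plan:       ( ) Free  ( ) Pro  (●) Enterprise         
                                                        
                                                        
                                                        
                                                        
                                                        
                                                        
                                                        
                                                        


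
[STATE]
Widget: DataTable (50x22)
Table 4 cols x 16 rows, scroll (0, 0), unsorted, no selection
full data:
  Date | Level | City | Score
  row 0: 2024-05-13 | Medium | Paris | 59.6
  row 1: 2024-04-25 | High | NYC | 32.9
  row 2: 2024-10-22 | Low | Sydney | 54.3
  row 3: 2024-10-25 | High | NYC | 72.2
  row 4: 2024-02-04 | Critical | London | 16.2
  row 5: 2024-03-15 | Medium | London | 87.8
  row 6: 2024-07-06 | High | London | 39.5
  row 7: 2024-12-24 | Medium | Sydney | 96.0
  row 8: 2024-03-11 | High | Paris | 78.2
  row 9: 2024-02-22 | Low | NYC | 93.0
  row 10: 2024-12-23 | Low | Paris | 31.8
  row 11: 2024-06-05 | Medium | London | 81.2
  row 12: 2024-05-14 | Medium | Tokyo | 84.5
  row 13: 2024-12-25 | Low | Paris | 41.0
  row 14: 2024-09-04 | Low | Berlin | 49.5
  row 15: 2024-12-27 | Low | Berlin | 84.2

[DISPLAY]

Date      │Level   │City  │Score                  
──────────┼────────┼──────┼─────                  
2024-05-13│Medium  │Paris │59.6                   
2024-04-25│High    │NYC   │32.9                   
2024-10-22│Low     │Sydney│54.3                   
2024-10-25│High    │NYC   │72.2                   
2024-02-04│Critical│London│16.2                   
2024-03-15│Medium  │London│87.8                   
2024-07-06│High    │London│39.5                   
2024-12-24│Medium  │Sydney│96.0                   
2024-03-11│High    │Paris │78.2                   
2024-02-22│Low     │NYC   │93.0                   
2024-12-23│Low     │Paris │31.8                   
2024-06-05│Medium  │London│81.2                   
2024-05-14│Medium  │Tokyo │84.5                   
2024-12-25│Low     │Paris │41.0                   
2024-09-04│Low     │Berlin│49.5                   
2024-12-27│Low     │Berlin│84.2                   
                                                  
                                                  
                                                  
                                                  


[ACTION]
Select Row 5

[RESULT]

Date      │Level   │City  │Score                  
──────────┼────────┼──────┼─────                  
2024-05-13│Medium  │Paris │59.6                   
2024-04-25│High    │NYC   │32.9                   
2024-10-22│Low     │Sydney│54.3                   
2024-10-25│High    │NYC   │72.2                   
2024-02-04│Critical│London│16.2                   
>024-03-15│Medium  │London│87.8                   
2024-07-06│High    │London│39.5                   
2024-12-24│Medium  │Sydney│96.0                   
2024-03-11│High    │Paris │78.2                   
2024-02-22│Low     │NYC   │93.0                   
2024-12-23│Low     │Paris │31.8                   
2024-06-05│Medium  │London│81.2                   
2024-05-14│Medium  │Tokyo │84.5                   
2024-12-25│Low     │Paris │41.0                   
2024-09-04│Low     │Berlin│49.5                   
2024-12-27│Low     │Berlin│84.2                   
                                                  
                                                  
                                                  
                                                  


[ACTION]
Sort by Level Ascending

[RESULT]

Date      │Level  ▲│City  │Score                  
──────────┼────────┼──────┼─────                  
2024-02-04│Critical│London│16.2                   
2024-04-25│High    │NYC   │32.9                   
2024-10-25│High    │NYC   │72.2                   
2024-07-06│High    │London│39.5                   
2024-03-11│High    │Paris │78.2                   
>024-10-22│Low     │Sydney│54.3                   
2024-02-22│Low     │NYC   │93.0                   
2024-12-23│Low     │Paris │31.8                   
2024-12-25│Low     │Paris │41.0                   
2024-09-04│Low     │Berlin│49.5                   
2024-12-27│Low     │Berlin│84.2                   
2024-05-13│Medium  │Paris │59.6                   
2024-03-15│Medium  │London│87.8                   
2024-12-24│Medium  │Sydney│96.0                   
2024-06-05│Medium  │London│81.2                   
2024-05-14│Medium  │Tokyo │84.5                   
                                                  
                                                  
                                                  
                                                  


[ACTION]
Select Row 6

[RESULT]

Date      │Level  ▲│City  │Score                  
──────────┼────────┼──────┼─────                  
2024-02-04│Critical│London│16.2                   
2024-04-25│High    │NYC   │32.9                   
2024-10-25│High    │NYC   │72.2                   
2024-07-06│High    │London│39.5                   
2024-03-11│High    │Paris │78.2                   
2024-10-22│Low     │Sydney│54.3                   
>024-02-22│Low     │NYC   │93.0                   
2024-12-23│Low     │Paris │31.8                   
2024-12-25│Low     │Paris │41.0                   
2024-09-04│Low     │Berlin│49.5                   
2024-12-27│Low     │Berlin│84.2                   
2024-05-13│Medium  │Paris │59.6                   
2024-03-15│Medium  │London│87.8                   
2024-12-24│Medium  │Sydney│96.0                   
2024-06-05│Medium  │London│81.2                   
2024-05-14│Medium  │Tokyo │84.5                   
                                                  
                                                  
                                                  
                                                  


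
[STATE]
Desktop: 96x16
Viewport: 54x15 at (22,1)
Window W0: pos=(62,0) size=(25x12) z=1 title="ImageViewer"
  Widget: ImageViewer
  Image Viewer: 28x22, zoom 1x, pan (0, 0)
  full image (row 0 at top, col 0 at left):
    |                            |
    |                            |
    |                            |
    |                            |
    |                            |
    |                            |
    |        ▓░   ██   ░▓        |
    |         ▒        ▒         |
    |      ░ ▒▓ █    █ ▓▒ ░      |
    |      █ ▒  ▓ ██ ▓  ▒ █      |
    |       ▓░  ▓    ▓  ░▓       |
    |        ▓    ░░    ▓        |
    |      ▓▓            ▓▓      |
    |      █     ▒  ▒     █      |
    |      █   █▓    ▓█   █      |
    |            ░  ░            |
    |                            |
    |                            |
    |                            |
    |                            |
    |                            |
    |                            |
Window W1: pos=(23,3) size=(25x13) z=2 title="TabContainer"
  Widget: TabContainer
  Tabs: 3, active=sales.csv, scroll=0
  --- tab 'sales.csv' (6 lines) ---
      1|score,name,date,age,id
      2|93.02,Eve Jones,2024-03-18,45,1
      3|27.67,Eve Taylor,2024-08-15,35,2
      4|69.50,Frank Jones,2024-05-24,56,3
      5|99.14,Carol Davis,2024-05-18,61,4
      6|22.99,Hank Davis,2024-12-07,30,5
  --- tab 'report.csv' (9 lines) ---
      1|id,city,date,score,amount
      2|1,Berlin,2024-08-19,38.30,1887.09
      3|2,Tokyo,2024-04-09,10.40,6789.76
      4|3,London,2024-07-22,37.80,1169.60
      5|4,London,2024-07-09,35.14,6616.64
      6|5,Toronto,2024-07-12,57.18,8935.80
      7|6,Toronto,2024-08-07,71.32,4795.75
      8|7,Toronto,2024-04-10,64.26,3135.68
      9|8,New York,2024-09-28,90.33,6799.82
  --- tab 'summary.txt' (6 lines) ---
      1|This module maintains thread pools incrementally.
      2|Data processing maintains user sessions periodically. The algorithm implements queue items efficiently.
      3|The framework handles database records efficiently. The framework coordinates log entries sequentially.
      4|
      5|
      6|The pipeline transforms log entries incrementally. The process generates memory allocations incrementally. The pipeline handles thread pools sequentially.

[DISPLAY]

                                        ┃ ImageViewer 
                                        ┠─────────────
 ┏━━━━━━━━━━━━━━━━━━━━━━━┓              ┃             
 ┃ TabContainer          ┃              ┃             
 ┠───────────────────────┨              ┃             
 ┃[sales.csv]│ report.csv┃              ┃             
 ┃───────────────────────┃              ┃             
 ┃score,name,date,age,id ┃              ┃             
 ┃93.02,Eve Jones,2024-03┃              ┃        ▓░   
 ┃27.67,Eve Taylor,2024-0┃              ┃         ▒   
 ┃69.50,Frank Jones,2024-┃              ┗━━━━━━━━━━━━━
 ┃99.14,Carol Davis,2024-┃                            
 ┃22.99,Hank Davis,2024-1┃                            
 ┃                       ┃                            
 ┗━━━━━━━━━━━━━━━━━━━━━━━┛                            


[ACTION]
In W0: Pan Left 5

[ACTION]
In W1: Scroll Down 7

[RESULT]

                                        ┃ ImageViewer 
                                        ┠─────────────
 ┏━━━━━━━━━━━━━━━━━━━━━━━┓              ┃             
 ┃ TabContainer          ┃              ┃             
 ┠───────────────────────┨              ┃             
 ┃[sales.csv]│ report.csv┃              ┃             
 ┃───────────────────────┃              ┃             
 ┃22.99,Hank Davis,2024-1┃              ┃             
 ┃                       ┃              ┃        ▓░   
 ┃                       ┃              ┃         ▒   
 ┃                       ┃              ┗━━━━━━━━━━━━━
 ┃                       ┃                            
 ┃                       ┃                            
 ┃                       ┃                            
 ┗━━━━━━━━━━━━━━━━━━━━━━━┛                            


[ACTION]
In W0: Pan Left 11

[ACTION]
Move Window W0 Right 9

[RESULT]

                                                 ┃ Ima
                                                 ┠────
 ┏━━━━━━━━━━━━━━━━━━━━━━━┓                       ┃    
 ┃ TabContainer          ┃                       ┃    
 ┠───────────────────────┨                       ┃    
 ┃[sales.csv]│ report.csv┃                       ┃    
 ┃───────────────────────┃                       ┃    
 ┃22.99,Hank Davis,2024-1┃                       ┃    
 ┃                       ┃                       ┃    
 ┃                       ┃                       ┃    
 ┃                       ┃                       ┗━━━━
 ┃                       ┃                            
 ┃                       ┃                            
 ┃                       ┃                            
 ┗━━━━━━━━━━━━━━━━━━━━━━━┛                            


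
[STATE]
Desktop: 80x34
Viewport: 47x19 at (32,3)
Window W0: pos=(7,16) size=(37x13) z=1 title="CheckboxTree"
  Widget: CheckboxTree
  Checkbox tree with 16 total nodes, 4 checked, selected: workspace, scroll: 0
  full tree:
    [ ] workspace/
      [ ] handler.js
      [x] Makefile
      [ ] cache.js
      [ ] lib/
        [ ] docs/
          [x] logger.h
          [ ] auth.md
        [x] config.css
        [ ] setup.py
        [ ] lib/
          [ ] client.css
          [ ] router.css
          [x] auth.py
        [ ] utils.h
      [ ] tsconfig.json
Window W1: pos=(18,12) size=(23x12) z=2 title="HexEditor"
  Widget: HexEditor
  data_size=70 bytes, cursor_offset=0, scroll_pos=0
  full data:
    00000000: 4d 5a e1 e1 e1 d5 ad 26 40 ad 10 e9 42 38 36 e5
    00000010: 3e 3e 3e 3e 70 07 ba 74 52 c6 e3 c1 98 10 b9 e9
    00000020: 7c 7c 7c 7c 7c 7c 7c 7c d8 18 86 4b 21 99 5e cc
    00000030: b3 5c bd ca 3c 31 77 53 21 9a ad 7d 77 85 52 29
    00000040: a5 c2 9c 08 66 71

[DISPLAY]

                                               
                                               
                                               
                                               
                                               
                                               
                                               
                                               
                                               
━━━━━━━━┓                                      
        ┃                                      
────────┨                                      
5a e1 e1┃                                      
3e 3e 3e┃━━┓                                   
7c 7c 7c┃  ┃                                   
5c bd ca┃──┨                                   
c2 9c 08┃  ┃                                   
        ┃  ┃                                   
        ┃  ┃                                   


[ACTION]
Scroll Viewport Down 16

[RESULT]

5a e1 e1┃                                      
3e 3e 3e┃━━┓                                   
7c 7c 7c┃  ┃                                   
5c bd ca┃──┨                                   
c2 9c 08┃  ┃                                   
        ┃  ┃                                   
        ┃  ┃                                   
        ┃  ┃                                   
━━━━━━━━┛  ┃                                   
           ┃                                   
           ┃                                   
           ┃                                   
           ┃                                   
━━━━━━━━━━━┛                                   
                                               
                                               
                                               
                                               
                                               


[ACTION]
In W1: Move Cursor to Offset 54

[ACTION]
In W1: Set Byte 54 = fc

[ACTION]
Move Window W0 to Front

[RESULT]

5a e1 e1┃                                      
━━━━━━━━━━━┓                                   
           ┃                                   
───────────┨                                   
           ┃                                   
           ┃                                   
           ┃                                   
           ┃                                   
           ┃                                   
           ┃                                   
           ┃                                   
           ┃                                   
           ┃                                   
━━━━━━━━━━━┛                                   
                                               
                                               
                                               
                                               
                                               


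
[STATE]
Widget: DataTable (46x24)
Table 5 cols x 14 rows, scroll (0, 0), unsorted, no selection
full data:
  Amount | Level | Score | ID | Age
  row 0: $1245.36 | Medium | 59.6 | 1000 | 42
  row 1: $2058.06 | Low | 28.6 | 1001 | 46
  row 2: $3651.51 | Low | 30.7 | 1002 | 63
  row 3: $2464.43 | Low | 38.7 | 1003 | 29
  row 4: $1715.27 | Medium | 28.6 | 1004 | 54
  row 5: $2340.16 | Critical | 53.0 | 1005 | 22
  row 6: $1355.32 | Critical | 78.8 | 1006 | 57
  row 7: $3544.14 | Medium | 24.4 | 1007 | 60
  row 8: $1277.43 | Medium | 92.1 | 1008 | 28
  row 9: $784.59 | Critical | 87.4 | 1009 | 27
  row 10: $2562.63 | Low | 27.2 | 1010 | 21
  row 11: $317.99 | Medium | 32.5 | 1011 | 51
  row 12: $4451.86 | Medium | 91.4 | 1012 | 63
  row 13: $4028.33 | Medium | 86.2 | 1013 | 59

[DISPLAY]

Amount  │Level   │Score│ID  │Age              
────────┼────────┼─────┼────┼───              
$1245.36│Medium  │59.6 │1000│42               
$2058.06│Low     │28.6 │1001│46               
$3651.51│Low     │30.7 │1002│63               
$2464.43│Low     │38.7 │1003│29               
$1715.27│Medium  │28.6 │1004│54               
$2340.16│Critical│53.0 │1005│22               
$1355.32│Critical│78.8 │1006│57               
$3544.14│Medium  │24.4 │1007│60               
$1277.43│Medium  │92.1 │1008│28               
$784.59 │Critical│87.4 │1009│27               
$2562.63│Low     │27.2 │1010│21               
$317.99 │Medium  │32.5 │1011│51               
$4451.86│Medium  │91.4 │1012│63               
$4028.33│Medium  │86.2 │1013│59               
                                              
                                              
                                              
                                              
                                              
                                              
                                              
                                              


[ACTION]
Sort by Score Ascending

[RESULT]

Amount  │Level   │Scor▲│ID  │Age              
────────┼────────┼─────┼────┼───              
$3544.14│Medium  │24.4 │1007│60               
$2562.63│Low     │27.2 │1010│21               
$2058.06│Low     │28.6 │1001│46               
$1715.27│Medium  │28.6 │1004│54               
$3651.51│Low     │30.7 │1002│63               
$317.99 │Medium  │32.5 │1011│51               
$2464.43│Low     │38.7 │1003│29               
$2340.16│Critical│53.0 │1005│22               
$1245.36│Medium  │59.6 │1000│42               
$1355.32│Critical│78.8 │1006│57               
$4028.33│Medium  │86.2 │1013│59               
$784.59 │Critical│87.4 │1009│27               
$4451.86│Medium  │91.4 │1012│63               
$1277.43│Medium  │92.1 │1008│28               
                                              
                                              
                                              
                                              
                                              
                                              
                                              
                                              


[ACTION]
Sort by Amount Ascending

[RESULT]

Amount ▲│Level   │Score│ID  │Age              
────────┼────────┼─────┼────┼───              
$317.99 │Medium  │32.5 │1011│51               
$784.59 │Critical│87.4 │1009│27               
$1245.36│Medium  │59.6 │1000│42               
$1277.43│Medium  │92.1 │1008│28               
$1355.32│Critical│78.8 │1006│57               
$1715.27│Medium  │28.6 │1004│54               
$2058.06│Low     │28.6 │1001│46               
$2340.16│Critical│53.0 │1005│22               
$2464.43│Low     │38.7 │1003│29               
$2562.63│Low     │27.2 │1010│21               
$3544.14│Medium  │24.4 │1007│60               
$3651.51│Low     │30.7 │1002│63               
$4028.33│Medium  │86.2 │1013│59               
$4451.86│Medium  │91.4 │1012│63               
                                              
                                              
                                              
                                              
                                              
                                              
                                              
                                              


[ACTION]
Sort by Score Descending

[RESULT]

Amount  │Level   │Scor▼│ID  │Age              
────────┼────────┼─────┼────┼───              
$1277.43│Medium  │92.1 │1008│28               
$4451.86│Medium  │91.4 │1012│63               
$784.59 │Critical│87.4 │1009│27               
$4028.33│Medium  │86.2 │1013│59               
$1355.32│Critical│78.8 │1006│57               
$1245.36│Medium  │59.6 │1000│42               
$2340.16│Critical│53.0 │1005│22               
$2464.43│Low     │38.7 │1003│29               
$317.99 │Medium  │32.5 │1011│51               
$3651.51│Low     │30.7 │1002│63               
$1715.27│Medium  │28.6 │1004│54               
$2058.06│Low     │28.6 │1001│46               
$2562.63│Low     │27.2 │1010│21               
$3544.14│Medium  │24.4 │1007│60               
                                              
                                              
                                              
                                              
                                              
                                              
                                              
                                              


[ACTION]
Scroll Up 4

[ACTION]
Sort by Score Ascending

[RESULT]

Amount  │Level   │Scor▲│ID  │Age              
────────┼────────┼─────┼────┼───              
$3544.14│Medium  │24.4 │1007│60               
$2562.63│Low     │27.2 │1010│21               
$1715.27│Medium  │28.6 │1004│54               
$2058.06│Low     │28.6 │1001│46               
$3651.51│Low     │30.7 │1002│63               
$317.99 │Medium  │32.5 │1011│51               
$2464.43│Low     │38.7 │1003│29               
$2340.16│Critical│53.0 │1005│22               
$1245.36│Medium  │59.6 │1000│42               
$1355.32│Critical│78.8 │1006│57               
$4028.33│Medium  │86.2 │1013│59               
$784.59 │Critical│87.4 │1009│27               
$4451.86│Medium  │91.4 │1012│63               
$1277.43│Medium  │92.1 │1008│28               
                                              
                                              
                                              
                                              
                                              
                                              
                                              
                                              


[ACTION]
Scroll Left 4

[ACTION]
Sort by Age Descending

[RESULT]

Amount  │Level   │Score│ID  │Ag▼              
────────┼────────┼─────┼────┼───              
$3651.51│Low     │30.7 │1002│63               
$4451.86│Medium  │91.4 │1012│63               
$3544.14│Medium  │24.4 │1007│60               
$4028.33│Medium  │86.2 │1013│59               
$1355.32│Critical│78.8 │1006│57               
$1715.27│Medium  │28.6 │1004│54               
$317.99 │Medium  │32.5 │1011│51               
$2058.06│Low     │28.6 │1001│46               
$1245.36│Medium  │59.6 │1000│42               
$2464.43│Low     │38.7 │1003│29               
$1277.43│Medium  │92.1 │1008│28               
$784.59 │Critical│87.4 │1009│27               
$2340.16│Critical│53.0 │1005│22               
$2562.63│Low     │27.2 │1010│21               
                                              
                                              
                                              
                                              
                                              
                                              
                                              
                                              


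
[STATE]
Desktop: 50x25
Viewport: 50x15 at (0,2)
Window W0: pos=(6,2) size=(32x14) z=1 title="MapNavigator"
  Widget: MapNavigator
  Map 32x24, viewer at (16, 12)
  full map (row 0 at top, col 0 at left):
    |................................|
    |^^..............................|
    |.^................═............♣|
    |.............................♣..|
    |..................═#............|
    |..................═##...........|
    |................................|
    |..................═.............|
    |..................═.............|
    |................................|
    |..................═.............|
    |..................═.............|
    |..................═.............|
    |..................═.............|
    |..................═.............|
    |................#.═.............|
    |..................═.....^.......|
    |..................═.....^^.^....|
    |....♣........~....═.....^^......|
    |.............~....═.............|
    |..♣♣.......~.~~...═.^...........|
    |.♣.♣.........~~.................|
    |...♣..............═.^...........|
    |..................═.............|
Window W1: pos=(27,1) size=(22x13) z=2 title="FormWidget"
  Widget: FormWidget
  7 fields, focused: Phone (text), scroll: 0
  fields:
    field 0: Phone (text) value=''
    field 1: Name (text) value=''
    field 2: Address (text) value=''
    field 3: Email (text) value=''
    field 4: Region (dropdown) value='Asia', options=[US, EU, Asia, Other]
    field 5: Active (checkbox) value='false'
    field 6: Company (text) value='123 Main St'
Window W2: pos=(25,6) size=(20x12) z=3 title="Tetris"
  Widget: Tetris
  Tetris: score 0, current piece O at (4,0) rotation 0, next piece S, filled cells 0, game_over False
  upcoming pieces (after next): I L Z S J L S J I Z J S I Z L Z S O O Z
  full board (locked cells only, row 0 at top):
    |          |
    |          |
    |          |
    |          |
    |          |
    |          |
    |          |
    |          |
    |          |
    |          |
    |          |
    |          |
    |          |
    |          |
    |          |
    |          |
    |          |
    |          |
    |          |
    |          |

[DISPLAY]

      ┏━━━━━━━━━━━━━━━━━━━━┃ FormWidget         ┃ 
      ┃ MapNavigator       ┠────────────────────┨ 
      ┠────────────────────┃> Phone:      [    ]┃ 
      ┃.................═..┃  Name:       [    ]┃ 
      ┃.................═┏━━━━━━━━━━━━━━━━━━┓  ]┃ 
      ┃..................┃ Tetris           ┃  ]┃ 
      ┃.................═┠──────────────────┨i▼]┃ 
      ┃.................═┃                  ┃   ┃ 
      ┃...............@.═┃                  ┃3 ]┃ 
      ┃.................═┃                  ┃   ┃ 
      ┃.................═┃                  ┃   ┃ 
      ┃...............#.═┃                  ┃━━━┛ 
      ┃.................═┃                  ┃     
      ┗━━━━━━━━━━━━━━━━━━┃                  ┃     
                         ┃                  ┃     


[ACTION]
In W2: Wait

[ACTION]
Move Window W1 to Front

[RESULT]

      ┏━━━━━━━━━━━━━━━━━━━━┃ FormWidget         ┃ 
      ┃ MapNavigator       ┠────────────────────┨ 
      ┠────────────────────┃> Phone:      [    ]┃ 
      ┃.................═..┃  Name:       [    ]┃ 
      ┃.................═┏━┃  Address:    [    ]┃ 
      ┃..................┃ ┃  Email:      [    ]┃ 
      ┃.................═┠─┃  Region:     [Asi▼]┃ 
      ┃.................═┃ ┃  Active:     [ ]   ┃ 
      ┃...............@.═┃ ┃  Company:    [123 ]┃ 
      ┃.................═┃ ┃                    ┃ 
      ┃.................═┃ ┃                    ┃ 
      ┃...............#.═┃ ┗━━━━━━━━━━━━━━━━━━━━┛ 
      ┃.................═┃                  ┃     
      ┗━━━━━━━━━━━━━━━━━━┃                  ┃     
                         ┃                  ┃     
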